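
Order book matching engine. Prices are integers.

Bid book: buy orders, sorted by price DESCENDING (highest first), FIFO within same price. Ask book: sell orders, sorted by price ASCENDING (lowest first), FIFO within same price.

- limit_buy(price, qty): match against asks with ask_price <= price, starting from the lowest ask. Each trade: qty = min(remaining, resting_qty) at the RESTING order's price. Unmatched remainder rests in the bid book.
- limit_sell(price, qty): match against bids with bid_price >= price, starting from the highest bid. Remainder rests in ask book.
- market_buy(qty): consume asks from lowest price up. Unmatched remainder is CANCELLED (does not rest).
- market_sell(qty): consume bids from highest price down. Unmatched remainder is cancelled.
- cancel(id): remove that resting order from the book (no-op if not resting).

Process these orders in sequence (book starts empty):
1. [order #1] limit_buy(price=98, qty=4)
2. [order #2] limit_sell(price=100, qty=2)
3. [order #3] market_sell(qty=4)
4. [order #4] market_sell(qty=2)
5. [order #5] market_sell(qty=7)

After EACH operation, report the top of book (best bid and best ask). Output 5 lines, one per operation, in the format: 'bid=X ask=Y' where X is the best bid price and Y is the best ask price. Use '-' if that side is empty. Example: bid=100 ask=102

Answer: bid=98 ask=-
bid=98 ask=100
bid=- ask=100
bid=- ask=100
bid=- ask=100

Derivation:
After op 1 [order #1] limit_buy(price=98, qty=4): fills=none; bids=[#1:4@98] asks=[-]
After op 2 [order #2] limit_sell(price=100, qty=2): fills=none; bids=[#1:4@98] asks=[#2:2@100]
After op 3 [order #3] market_sell(qty=4): fills=#1x#3:4@98; bids=[-] asks=[#2:2@100]
After op 4 [order #4] market_sell(qty=2): fills=none; bids=[-] asks=[#2:2@100]
After op 5 [order #5] market_sell(qty=7): fills=none; bids=[-] asks=[#2:2@100]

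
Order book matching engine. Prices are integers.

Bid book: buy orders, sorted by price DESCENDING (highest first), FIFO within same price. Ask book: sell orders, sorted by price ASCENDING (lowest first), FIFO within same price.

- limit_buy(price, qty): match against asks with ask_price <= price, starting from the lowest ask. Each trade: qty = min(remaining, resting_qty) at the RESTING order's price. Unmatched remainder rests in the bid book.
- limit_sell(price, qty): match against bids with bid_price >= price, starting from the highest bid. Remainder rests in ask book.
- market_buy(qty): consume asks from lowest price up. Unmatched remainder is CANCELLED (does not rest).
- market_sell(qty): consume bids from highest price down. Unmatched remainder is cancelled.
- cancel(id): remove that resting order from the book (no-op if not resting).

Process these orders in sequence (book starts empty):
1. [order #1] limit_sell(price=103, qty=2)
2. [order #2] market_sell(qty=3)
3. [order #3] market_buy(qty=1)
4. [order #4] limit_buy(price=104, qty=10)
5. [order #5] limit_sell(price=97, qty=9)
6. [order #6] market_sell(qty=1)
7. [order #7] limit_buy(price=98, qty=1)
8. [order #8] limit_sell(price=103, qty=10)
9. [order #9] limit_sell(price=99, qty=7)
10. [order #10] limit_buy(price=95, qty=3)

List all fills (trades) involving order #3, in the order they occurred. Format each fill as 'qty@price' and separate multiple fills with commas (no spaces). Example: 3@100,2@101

Answer: 1@103

Derivation:
After op 1 [order #1] limit_sell(price=103, qty=2): fills=none; bids=[-] asks=[#1:2@103]
After op 2 [order #2] market_sell(qty=3): fills=none; bids=[-] asks=[#1:2@103]
After op 3 [order #3] market_buy(qty=1): fills=#3x#1:1@103; bids=[-] asks=[#1:1@103]
After op 4 [order #4] limit_buy(price=104, qty=10): fills=#4x#1:1@103; bids=[#4:9@104] asks=[-]
After op 5 [order #5] limit_sell(price=97, qty=9): fills=#4x#5:9@104; bids=[-] asks=[-]
After op 6 [order #6] market_sell(qty=1): fills=none; bids=[-] asks=[-]
After op 7 [order #7] limit_buy(price=98, qty=1): fills=none; bids=[#7:1@98] asks=[-]
After op 8 [order #8] limit_sell(price=103, qty=10): fills=none; bids=[#7:1@98] asks=[#8:10@103]
After op 9 [order #9] limit_sell(price=99, qty=7): fills=none; bids=[#7:1@98] asks=[#9:7@99 #8:10@103]
After op 10 [order #10] limit_buy(price=95, qty=3): fills=none; bids=[#7:1@98 #10:3@95] asks=[#9:7@99 #8:10@103]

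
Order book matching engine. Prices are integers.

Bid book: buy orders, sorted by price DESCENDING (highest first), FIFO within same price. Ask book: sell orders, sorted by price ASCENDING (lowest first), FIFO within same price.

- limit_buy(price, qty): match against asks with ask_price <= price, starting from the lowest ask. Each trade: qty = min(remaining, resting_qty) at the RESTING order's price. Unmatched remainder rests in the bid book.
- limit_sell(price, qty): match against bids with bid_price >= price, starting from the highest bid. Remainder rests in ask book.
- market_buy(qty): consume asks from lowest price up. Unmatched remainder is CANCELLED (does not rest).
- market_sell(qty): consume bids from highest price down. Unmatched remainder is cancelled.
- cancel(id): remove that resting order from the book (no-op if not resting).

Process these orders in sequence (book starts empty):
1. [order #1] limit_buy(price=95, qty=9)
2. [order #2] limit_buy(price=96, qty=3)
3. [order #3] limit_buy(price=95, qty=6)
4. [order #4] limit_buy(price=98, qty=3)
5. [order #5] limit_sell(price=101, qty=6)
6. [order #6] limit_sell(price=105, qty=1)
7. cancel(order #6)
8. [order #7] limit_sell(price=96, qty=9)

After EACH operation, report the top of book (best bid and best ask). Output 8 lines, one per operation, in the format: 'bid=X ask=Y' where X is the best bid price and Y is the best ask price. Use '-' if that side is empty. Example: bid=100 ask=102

Answer: bid=95 ask=-
bid=96 ask=-
bid=96 ask=-
bid=98 ask=-
bid=98 ask=101
bid=98 ask=101
bid=98 ask=101
bid=95 ask=96

Derivation:
After op 1 [order #1] limit_buy(price=95, qty=9): fills=none; bids=[#1:9@95] asks=[-]
After op 2 [order #2] limit_buy(price=96, qty=3): fills=none; bids=[#2:3@96 #1:9@95] asks=[-]
After op 3 [order #3] limit_buy(price=95, qty=6): fills=none; bids=[#2:3@96 #1:9@95 #3:6@95] asks=[-]
After op 4 [order #4] limit_buy(price=98, qty=3): fills=none; bids=[#4:3@98 #2:3@96 #1:9@95 #3:6@95] asks=[-]
After op 5 [order #5] limit_sell(price=101, qty=6): fills=none; bids=[#4:3@98 #2:3@96 #1:9@95 #3:6@95] asks=[#5:6@101]
After op 6 [order #6] limit_sell(price=105, qty=1): fills=none; bids=[#4:3@98 #2:3@96 #1:9@95 #3:6@95] asks=[#5:6@101 #6:1@105]
After op 7 cancel(order #6): fills=none; bids=[#4:3@98 #2:3@96 #1:9@95 #3:6@95] asks=[#5:6@101]
After op 8 [order #7] limit_sell(price=96, qty=9): fills=#4x#7:3@98 #2x#7:3@96; bids=[#1:9@95 #3:6@95] asks=[#7:3@96 #5:6@101]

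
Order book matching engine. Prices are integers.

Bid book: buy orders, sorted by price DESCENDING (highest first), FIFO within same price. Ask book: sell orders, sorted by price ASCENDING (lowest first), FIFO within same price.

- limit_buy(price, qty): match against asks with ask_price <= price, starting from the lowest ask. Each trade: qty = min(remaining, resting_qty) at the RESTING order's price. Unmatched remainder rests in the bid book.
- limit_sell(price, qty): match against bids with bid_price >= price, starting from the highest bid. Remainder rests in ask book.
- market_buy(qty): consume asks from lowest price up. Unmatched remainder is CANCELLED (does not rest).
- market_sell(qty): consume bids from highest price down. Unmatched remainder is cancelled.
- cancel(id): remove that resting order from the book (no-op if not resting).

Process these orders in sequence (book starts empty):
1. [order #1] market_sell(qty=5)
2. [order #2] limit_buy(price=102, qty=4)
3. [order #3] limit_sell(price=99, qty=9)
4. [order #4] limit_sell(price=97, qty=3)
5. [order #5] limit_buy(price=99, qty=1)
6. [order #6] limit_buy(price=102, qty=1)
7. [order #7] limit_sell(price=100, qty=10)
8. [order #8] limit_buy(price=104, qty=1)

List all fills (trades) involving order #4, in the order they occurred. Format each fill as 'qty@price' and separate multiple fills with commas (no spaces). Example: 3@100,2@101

After op 1 [order #1] market_sell(qty=5): fills=none; bids=[-] asks=[-]
After op 2 [order #2] limit_buy(price=102, qty=4): fills=none; bids=[#2:4@102] asks=[-]
After op 3 [order #3] limit_sell(price=99, qty=9): fills=#2x#3:4@102; bids=[-] asks=[#3:5@99]
After op 4 [order #4] limit_sell(price=97, qty=3): fills=none; bids=[-] asks=[#4:3@97 #3:5@99]
After op 5 [order #5] limit_buy(price=99, qty=1): fills=#5x#4:1@97; bids=[-] asks=[#4:2@97 #3:5@99]
After op 6 [order #6] limit_buy(price=102, qty=1): fills=#6x#4:1@97; bids=[-] asks=[#4:1@97 #3:5@99]
After op 7 [order #7] limit_sell(price=100, qty=10): fills=none; bids=[-] asks=[#4:1@97 #3:5@99 #7:10@100]
After op 8 [order #8] limit_buy(price=104, qty=1): fills=#8x#4:1@97; bids=[-] asks=[#3:5@99 #7:10@100]

Answer: 1@97,1@97,1@97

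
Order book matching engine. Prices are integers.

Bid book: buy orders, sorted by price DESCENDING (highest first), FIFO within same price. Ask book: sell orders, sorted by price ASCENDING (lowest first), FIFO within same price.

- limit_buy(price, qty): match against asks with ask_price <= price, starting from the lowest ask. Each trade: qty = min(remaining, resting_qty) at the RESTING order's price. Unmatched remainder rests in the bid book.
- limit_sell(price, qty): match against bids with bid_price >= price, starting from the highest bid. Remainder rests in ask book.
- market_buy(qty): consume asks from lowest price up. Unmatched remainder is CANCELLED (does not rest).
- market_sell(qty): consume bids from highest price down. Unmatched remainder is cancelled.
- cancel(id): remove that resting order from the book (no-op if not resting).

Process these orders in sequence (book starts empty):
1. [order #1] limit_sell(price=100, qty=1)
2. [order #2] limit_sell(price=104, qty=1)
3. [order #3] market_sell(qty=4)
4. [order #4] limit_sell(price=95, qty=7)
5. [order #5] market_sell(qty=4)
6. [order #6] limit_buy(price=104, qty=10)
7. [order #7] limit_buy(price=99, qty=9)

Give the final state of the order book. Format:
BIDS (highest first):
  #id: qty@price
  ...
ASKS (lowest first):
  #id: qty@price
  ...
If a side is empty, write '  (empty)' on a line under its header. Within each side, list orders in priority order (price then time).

Answer: BIDS (highest first):
  #6: 1@104
  #7: 9@99
ASKS (lowest first):
  (empty)

Derivation:
After op 1 [order #1] limit_sell(price=100, qty=1): fills=none; bids=[-] asks=[#1:1@100]
After op 2 [order #2] limit_sell(price=104, qty=1): fills=none; bids=[-] asks=[#1:1@100 #2:1@104]
After op 3 [order #3] market_sell(qty=4): fills=none; bids=[-] asks=[#1:1@100 #2:1@104]
After op 4 [order #4] limit_sell(price=95, qty=7): fills=none; bids=[-] asks=[#4:7@95 #1:1@100 #2:1@104]
After op 5 [order #5] market_sell(qty=4): fills=none; bids=[-] asks=[#4:7@95 #1:1@100 #2:1@104]
After op 6 [order #6] limit_buy(price=104, qty=10): fills=#6x#4:7@95 #6x#1:1@100 #6x#2:1@104; bids=[#6:1@104] asks=[-]
After op 7 [order #7] limit_buy(price=99, qty=9): fills=none; bids=[#6:1@104 #7:9@99] asks=[-]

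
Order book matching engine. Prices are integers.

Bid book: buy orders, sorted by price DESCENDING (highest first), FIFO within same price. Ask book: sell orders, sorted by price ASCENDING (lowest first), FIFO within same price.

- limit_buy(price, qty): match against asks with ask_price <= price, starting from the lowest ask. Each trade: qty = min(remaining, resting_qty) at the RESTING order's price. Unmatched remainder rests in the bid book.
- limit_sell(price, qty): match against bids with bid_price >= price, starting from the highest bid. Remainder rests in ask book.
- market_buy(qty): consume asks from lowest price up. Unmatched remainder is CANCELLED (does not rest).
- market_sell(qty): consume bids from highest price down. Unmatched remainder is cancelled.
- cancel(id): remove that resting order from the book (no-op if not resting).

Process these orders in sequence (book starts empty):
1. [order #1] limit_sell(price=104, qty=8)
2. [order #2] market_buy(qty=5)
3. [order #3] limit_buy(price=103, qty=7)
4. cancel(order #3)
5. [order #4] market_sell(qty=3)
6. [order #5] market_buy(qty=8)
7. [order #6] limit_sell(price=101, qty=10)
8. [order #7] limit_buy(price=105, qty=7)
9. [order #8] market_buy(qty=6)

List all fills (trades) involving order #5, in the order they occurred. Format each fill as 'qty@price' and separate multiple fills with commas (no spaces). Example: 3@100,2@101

Answer: 3@104

Derivation:
After op 1 [order #1] limit_sell(price=104, qty=8): fills=none; bids=[-] asks=[#1:8@104]
After op 2 [order #2] market_buy(qty=5): fills=#2x#1:5@104; bids=[-] asks=[#1:3@104]
After op 3 [order #3] limit_buy(price=103, qty=7): fills=none; bids=[#3:7@103] asks=[#1:3@104]
After op 4 cancel(order #3): fills=none; bids=[-] asks=[#1:3@104]
After op 5 [order #4] market_sell(qty=3): fills=none; bids=[-] asks=[#1:3@104]
After op 6 [order #5] market_buy(qty=8): fills=#5x#1:3@104; bids=[-] asks=[-]
After op 7 [order #6] limit_sell(price=101, qty=10): fills=none; bids=[-] asks=[#6:10@101]
After op 8 [order #7] limit_buy(price=105, qty=7): fills=#7x#6:7@101; bids=[-] asks=[#6:3@101]
After op 9 [order #8] market_buy(qty=6): fills=#8x#6:3@101; bids=[-] asks=[-]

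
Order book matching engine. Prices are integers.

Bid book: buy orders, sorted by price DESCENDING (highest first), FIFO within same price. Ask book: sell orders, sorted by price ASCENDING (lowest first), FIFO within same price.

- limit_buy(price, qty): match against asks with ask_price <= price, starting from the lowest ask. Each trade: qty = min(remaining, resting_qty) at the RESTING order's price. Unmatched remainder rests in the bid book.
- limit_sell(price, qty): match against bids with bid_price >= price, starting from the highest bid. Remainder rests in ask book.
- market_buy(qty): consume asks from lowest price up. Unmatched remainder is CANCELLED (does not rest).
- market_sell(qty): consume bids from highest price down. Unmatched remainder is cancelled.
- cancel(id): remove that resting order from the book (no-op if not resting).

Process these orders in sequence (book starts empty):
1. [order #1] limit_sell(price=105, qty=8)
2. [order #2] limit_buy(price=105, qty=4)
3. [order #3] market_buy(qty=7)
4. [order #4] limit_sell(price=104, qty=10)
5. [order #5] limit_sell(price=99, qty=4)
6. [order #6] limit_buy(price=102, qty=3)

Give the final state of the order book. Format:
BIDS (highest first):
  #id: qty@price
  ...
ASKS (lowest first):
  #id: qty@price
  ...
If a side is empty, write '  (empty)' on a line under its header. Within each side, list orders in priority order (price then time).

Answer: BIDS (highest first):
  (empty)
ASKS (lowest first):
  #5: 1@99
  #4: 10@104

Derivation:
After op 1 [order #1] limit_sell(price=105, qty=8): fills=none; bids=[-] asks=[#1:8@105]
After op 2 [order #2] limit_buy(price=105, qty=4): fills=#2x#1:4@105; bids=[-] asks=[#1:4@105]
After op 3 [order #3] market_buy(qty=7): fills=#3x#1:4@105; bids=[-] asks=[-]
After op 4 [order #4] limit_sell(price=104, qty=10): fills=none; bids=[-] asks=[#4:10@104]
After op 5 [order #5] limit_sell(price=99, qty=4): fills=none; bids=[-] asks=[#5:4@99 #4:10@104]
After op 6 [order #6] limit_buy(price=102, qty=3): fills=#6x#5:3@99; bids=[-] asks=[#5:1@99 #4:10@104]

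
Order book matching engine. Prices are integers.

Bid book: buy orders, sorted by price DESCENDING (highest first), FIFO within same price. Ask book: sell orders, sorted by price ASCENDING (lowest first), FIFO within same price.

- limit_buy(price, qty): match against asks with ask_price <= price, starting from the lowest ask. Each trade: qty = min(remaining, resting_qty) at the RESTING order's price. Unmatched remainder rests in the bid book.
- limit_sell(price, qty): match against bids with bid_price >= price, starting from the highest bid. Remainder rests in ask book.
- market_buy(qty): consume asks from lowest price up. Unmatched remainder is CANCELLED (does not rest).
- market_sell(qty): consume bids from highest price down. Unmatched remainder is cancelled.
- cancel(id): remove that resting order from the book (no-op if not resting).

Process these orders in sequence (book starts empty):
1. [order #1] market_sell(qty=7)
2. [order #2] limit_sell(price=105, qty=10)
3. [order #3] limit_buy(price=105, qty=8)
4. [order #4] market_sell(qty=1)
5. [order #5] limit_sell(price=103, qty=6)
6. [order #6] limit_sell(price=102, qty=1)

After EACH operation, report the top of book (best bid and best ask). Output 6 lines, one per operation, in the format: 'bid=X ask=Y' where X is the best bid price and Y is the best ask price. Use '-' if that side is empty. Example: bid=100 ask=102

Answer: bid=- ask=-
bid=- ask=105
bid=- ask=105
bid=- ask=105
bid=- ask=103
bid=- ask=102

Derivation:
After op 1 [order #1] market_sell(qty=7): fills=none; bids=[-] asks=[-]
After op 2 [order #2] limit_sell(price=105, qty=10): fills=none; bids=[-] asks=[#2:10@105]
After op 3 [order #3] limit_buy(price=105, qty=8): fills=#3x#2:8@105; bids=[-] asks=[#2:2@105]
After op 4 [order #4] market_sell(qty=1): fills=none; bids=[-] asks=[#2:2@105]
After op 5 [order #5] limit_sell(price=103, qty=6): fills=none; bids=[-] asks=[#5:6@103 #2:2@105]
After op 6 [order #6] limit_sell(price=102, qty=1): fills=none; bids=[-] asks=[#6:1@102 #5:6@103 #2:2@105]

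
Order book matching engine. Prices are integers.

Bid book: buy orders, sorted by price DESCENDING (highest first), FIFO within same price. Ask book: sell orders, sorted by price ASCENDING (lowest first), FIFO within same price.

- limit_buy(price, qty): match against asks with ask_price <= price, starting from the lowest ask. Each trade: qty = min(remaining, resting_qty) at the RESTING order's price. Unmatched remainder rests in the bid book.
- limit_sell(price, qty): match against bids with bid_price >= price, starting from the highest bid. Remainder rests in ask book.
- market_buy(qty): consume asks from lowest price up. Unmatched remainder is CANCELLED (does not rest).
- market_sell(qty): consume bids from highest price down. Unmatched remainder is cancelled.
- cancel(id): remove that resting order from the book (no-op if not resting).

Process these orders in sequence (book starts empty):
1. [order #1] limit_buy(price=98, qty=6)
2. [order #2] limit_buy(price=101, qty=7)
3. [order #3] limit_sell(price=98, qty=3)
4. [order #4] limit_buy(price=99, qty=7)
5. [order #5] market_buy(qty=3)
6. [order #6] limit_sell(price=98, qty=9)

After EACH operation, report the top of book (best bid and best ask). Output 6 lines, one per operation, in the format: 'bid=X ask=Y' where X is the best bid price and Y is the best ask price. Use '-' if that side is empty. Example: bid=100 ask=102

After op 1 [order #1] limit_buy(price=98, qty=6): fills=none; bids=[#1:6@98] asks=[-]
After op 2 [order #2] limit_buy(price=101, qty=7): fills=none; bids=[#2:7@101 #1:6@98] asks=[-]
After op 3 [order #3] limit_sell(price=98, qty=3): fills=#2x#3:3@101; bids=[#2:4@101 #1:6@98] asks=[-]
After op 4 [order #4] limit_buy(price=99, qty=7): fills=none; bids=[#2:4@101 #4:7@99 #1:6@98] asks=[-]
After op 5 [order #5] market_buy(qty=3): fills=none; bids=[#2:4@101 #4:7@99 #1:6@98] asks=[-]
After op 6 [order #6] limit_sell(price=98, qty=9): fills=#2x#6:4@101 #4x#6:5@99; bids=[#4:2@99 #1:6@98] asks=[-]

Answer: bid=98 ask=-
bid=101 ask=-
bid=101 ask=-
bid=101 ask=-
bid=101 ask=-
bid=99 ask=-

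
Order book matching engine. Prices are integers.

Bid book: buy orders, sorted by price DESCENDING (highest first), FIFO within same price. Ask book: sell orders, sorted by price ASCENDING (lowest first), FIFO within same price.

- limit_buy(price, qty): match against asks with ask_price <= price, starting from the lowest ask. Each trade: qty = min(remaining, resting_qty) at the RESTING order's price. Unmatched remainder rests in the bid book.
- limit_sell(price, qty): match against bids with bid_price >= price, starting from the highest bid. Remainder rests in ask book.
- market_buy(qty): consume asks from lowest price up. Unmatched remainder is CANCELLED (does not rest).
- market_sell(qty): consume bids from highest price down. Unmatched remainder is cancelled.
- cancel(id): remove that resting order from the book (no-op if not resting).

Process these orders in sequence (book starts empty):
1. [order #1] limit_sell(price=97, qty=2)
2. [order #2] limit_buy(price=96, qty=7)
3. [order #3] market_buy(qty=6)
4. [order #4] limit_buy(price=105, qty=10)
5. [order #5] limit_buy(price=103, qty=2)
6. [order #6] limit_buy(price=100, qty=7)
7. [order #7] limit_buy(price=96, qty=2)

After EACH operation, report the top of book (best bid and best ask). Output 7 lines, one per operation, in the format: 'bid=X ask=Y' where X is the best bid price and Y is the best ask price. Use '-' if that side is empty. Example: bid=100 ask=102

Answer: bid=- ask=97
bid=96 ask=97
bid=96 ask=-
bid=105 ask=-
bid=105 ask=-
bid=105 ask=-
bid=105 ask=-

Derivation:
After op 1 [order #1] limit_sell(price=97, qty=2): fills=none; bids=[-] asks=[#1:2@97]
After op 2 [order #2] limit_buy(price=96, qty=7): fills=none; bids=[#2:7@96] asks=[#1:2@97]
After op 3 [order #3] market_buy(qty=6): fills=#3x#1:2@97; bids=[#2:7@96] asks=[-]
After op 4 [order #4] limit_buy(price=105, qty=10): fills=none; bids=[#4:10@105 #2:7@96] asks=[-]
After op 5 [order #5] limit_buy(price=103, qty=2): fills=none; bids=[#4:10@105 #5:2@103 #2:7@96] asks=[-]
After op 6 [order #6] limit_buy(price=100, qty=7): fills=none; bids=[#4:10@105 #5:2@103 #6:7@100 #2:7@96] asks=[-]
After op 7 [order #7] limit_buy(price=96, qty=2): fills=none; bids=[#4:10@105 #5:2@103 #6:7@100 #2:7@96 #7:2@96] asks=[-]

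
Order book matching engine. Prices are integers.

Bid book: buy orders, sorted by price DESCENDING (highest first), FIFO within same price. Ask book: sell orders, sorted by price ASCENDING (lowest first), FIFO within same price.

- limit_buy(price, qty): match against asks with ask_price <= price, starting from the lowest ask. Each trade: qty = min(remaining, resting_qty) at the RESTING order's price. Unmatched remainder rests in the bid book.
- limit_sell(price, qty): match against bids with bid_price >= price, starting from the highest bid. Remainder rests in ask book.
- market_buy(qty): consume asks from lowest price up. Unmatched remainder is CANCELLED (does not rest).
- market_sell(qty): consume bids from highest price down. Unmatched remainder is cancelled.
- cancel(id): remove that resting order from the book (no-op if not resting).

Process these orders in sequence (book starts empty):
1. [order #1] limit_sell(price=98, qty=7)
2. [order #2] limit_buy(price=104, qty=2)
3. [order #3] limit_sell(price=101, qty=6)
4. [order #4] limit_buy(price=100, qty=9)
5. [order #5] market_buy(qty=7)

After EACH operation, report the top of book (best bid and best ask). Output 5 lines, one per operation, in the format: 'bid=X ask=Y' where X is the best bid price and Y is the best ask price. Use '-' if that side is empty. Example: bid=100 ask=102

Answer: bid=- ask=98
bid=- ask=98
bid=- ask=98
bid=100 ask=101
bid=100 ask=-

Derivation:
After op 1 [order #1] limit_sell(price=98, qty=7): fills=none; bids=[-] asks=[#1:7@98]
After op 2 [order #2] limit_buy(price=104, qty=2): fills=#2x#1:2@98; bids=[-] asks=[#1:5@98]
After op 3 [order #3] limit_sell(price=101, qty=6): fills=none; bids=[-] asks=[#1:5@98 #3:6@101]
After op 4 [order #4] limit_buy(price=100, qty=9): fills=#4x#1:5@98; bids=[#4:4@100] asks=[#3:6@101]
After op 5 [order #5] market_buy(qty=7): fills=#5x#3:6@101; bids=[#4:4@100] asks=[-]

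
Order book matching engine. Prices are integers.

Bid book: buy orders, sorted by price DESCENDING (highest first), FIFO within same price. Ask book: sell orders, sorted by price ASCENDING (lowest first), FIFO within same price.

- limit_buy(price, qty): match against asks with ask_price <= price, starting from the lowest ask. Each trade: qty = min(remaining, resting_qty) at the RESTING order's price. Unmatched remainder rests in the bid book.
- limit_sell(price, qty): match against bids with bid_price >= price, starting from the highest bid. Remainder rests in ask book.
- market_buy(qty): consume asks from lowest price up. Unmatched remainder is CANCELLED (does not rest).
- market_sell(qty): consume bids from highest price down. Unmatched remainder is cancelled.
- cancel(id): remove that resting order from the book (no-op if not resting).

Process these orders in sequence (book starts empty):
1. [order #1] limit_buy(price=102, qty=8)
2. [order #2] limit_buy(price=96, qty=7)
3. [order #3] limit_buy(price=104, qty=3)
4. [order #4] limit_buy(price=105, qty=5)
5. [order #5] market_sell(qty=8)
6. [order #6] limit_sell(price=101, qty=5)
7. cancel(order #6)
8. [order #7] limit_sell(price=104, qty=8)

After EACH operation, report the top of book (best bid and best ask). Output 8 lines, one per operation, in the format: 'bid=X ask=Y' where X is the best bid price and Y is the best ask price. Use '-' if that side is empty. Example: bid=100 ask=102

After op 1 [order #1] limit_buy(price=102, qty=8): fills=none; bids=[#1:8@102] asks=[-]
After op 2 [order #2] limit_buy(price=96, qty=7): fills=none; bids=[#1:8@102 #2:7@96] asks=[-]
After op 3 [order #3] limit_buy(price=104, qty=3): fills=none; bids=[#3:3@104 #1:8@102 #2:7@96] asks=[-]
After op 4 [order #4] limit_buy(price=105, qty=5): fills=none; bids=[#4:5@105 #3:3@104 #1:8@102 #2:7@96] asks=[-]
After op 5 [order #5] market_sell(qty=8): fills=#4x#5:5@105 #3x#5:3@104; bids=[#1:8@102 #2:7@96] asks=[-]
After op 6 [order #6] limit_sell(price=101, qty=5): fills=#1x#6:5@102; bids=[#1:3@102 #2:7@96] asks=[-]
After op 7 cancel(order #6): fills=none; bids=[#1:3@102 #2:7@96] asks=[-]
After op 8 [order #7] limit_sell(price=104, qty=8): fills=none; bids=[#1:3@102 #2:7@96] asks=[#7:8@104]

Answer: bid=102 ask=-
bid=102 ask=-
bid=104 ask=-
bid=105 ask=-
bid=102 ask=-
bid=102 ask=-
bid=102 ask=-
bid=102 ask=104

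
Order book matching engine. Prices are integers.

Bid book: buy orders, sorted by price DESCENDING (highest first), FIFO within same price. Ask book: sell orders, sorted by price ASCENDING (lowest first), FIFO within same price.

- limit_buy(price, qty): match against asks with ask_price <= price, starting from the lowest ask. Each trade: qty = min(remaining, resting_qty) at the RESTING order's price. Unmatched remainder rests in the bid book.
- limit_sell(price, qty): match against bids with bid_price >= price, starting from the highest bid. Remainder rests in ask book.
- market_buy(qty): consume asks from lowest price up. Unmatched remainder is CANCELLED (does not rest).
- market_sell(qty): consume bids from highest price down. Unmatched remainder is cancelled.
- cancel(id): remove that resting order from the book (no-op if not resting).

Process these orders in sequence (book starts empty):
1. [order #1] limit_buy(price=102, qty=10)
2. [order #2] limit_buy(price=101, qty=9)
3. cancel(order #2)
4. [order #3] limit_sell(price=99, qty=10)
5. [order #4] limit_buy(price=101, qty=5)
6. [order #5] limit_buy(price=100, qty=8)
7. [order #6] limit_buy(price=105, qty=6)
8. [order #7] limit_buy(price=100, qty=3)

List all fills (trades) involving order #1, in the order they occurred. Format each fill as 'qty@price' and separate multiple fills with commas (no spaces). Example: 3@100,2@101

After op 1 [order #1] limit_buy(price=102, qty=10): fills=none; bids=[#1:10@102] asks=[-]
After op 2 [order #2] limit_buy(price=101, qty=9): fills=none; bids=[#1:10@102 #2:9@101] asks=[-]
After op 3 cancel(order #2): fills=none; bids=[#1:10@102] asks=[-]
After op 4 [order #3] limit_sell(price=99, qty=10): fills=#1x#3:10@102; bids=[-] asks=[-]
After op 5 [order #4] limit_buy(price=101, qty=5): fills=none; bids=[#4:5@101] asks=[-]
After op 6 [order #5] limit_buy(price=100, qty=8): fills=none; bids=[#4:5@101 #5:8@100] asks=[-]
After op 7 [order #6] limit_buy(price=105, qty=6): fills=none; bids=[#6:6@105 #4:5@101 #5:8@100] asks=[-]
After op 8 [order #7] limit_buy(price=100, qty=3): fills=none; bids=[#6:6@105 #4:5@101 #5:8@100 #7:3@100] asks=[-]

Answer: 10@102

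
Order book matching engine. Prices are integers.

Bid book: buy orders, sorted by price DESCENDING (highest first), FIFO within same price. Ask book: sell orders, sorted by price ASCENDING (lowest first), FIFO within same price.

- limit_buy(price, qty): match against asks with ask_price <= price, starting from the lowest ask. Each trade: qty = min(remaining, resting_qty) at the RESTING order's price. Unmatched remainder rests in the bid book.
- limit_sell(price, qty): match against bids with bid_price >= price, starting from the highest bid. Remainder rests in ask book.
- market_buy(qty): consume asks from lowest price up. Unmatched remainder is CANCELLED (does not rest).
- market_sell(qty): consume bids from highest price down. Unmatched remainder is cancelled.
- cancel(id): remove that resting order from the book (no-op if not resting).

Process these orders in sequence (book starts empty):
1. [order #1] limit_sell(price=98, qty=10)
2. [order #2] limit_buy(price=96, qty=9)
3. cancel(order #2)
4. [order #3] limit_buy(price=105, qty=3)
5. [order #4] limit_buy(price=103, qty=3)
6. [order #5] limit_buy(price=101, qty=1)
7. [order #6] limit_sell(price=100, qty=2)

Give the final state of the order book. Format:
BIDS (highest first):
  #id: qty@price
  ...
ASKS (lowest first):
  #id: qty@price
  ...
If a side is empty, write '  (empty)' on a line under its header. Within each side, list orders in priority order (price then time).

Answer: BIDS (highest first):
  (empty)
ASKS (lowest first):
  #1: 3@98
  #6: 2@100

Derivation:
After op 1 [order #1] limit_sell(price=98, qty=10): fills=none; bids=[-] asks=[#1:10@98]
After op 2 [order #2] limit_buy(price=96, qty=9): fills=none; bids=[#2:9@96] asks=[#1:10@98]
After op 3 cancel(order #2): fills=none; bids=[-] asks=[#1:10@98]
After op 4 [order #3] limit_buy(price=105, qty=3): fills=#3x#1:3@98; bids=[-] asks=[#1:7@98]
After op 5 [order #4] limit_buy(price=103, qty=3): fills=#4x#1:3@98; bids=[-] asks=[#1:4@98]
After op 6 [order #5] limit_buy(price=101, qty=1): fills=#5x#1:1@98; bids=[-] asks=[#1:3@98]
After op 7 [order #6] limit_sell(price=100, qty=2): fills=none; bids=[-] asks=[#1:3@98 #6:2@100]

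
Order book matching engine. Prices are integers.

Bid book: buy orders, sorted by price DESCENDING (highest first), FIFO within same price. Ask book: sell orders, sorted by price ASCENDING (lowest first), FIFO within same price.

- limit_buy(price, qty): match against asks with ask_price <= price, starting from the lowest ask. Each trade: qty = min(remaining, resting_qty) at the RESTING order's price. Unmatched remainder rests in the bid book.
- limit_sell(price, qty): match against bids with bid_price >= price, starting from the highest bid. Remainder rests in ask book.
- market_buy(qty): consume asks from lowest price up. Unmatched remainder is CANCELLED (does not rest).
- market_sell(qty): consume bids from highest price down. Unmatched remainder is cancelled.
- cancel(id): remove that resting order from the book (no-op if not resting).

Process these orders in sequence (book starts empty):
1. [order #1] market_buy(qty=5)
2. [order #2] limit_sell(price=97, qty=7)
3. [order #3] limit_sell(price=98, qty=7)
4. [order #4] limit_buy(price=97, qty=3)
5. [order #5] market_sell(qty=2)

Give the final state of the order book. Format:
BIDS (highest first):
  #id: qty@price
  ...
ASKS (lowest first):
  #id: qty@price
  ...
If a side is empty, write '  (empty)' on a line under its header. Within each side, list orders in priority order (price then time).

After op 1 [order #1] market_buy(qty=5): fills=none; bids=[-] asks=[-]
After op 2 [order #2] limit_sell(price=97, qty=7): fills=none; bids=[-] asks=[#2:7@97]
After op 3 [order #3] limit_sell(price=98, qty=7): fills=none; bids=[-] asks=[#2:7@97 #3:7@98]
After op 4 [order #4] limit_buy(price=97, qty=3): fills=#4x#2:3@97; bids=[-] asks=[#2:4@97 #3:7@98]
After op 5 [order #5] market_sell(qty=2): fills=none; bids=[-] asks=[#2:4@97 #3:7@98]

Answer: BIDS (highest first):
  (empty)
ASKS (lowest first):
  #2: 4@97
  #3: 7@98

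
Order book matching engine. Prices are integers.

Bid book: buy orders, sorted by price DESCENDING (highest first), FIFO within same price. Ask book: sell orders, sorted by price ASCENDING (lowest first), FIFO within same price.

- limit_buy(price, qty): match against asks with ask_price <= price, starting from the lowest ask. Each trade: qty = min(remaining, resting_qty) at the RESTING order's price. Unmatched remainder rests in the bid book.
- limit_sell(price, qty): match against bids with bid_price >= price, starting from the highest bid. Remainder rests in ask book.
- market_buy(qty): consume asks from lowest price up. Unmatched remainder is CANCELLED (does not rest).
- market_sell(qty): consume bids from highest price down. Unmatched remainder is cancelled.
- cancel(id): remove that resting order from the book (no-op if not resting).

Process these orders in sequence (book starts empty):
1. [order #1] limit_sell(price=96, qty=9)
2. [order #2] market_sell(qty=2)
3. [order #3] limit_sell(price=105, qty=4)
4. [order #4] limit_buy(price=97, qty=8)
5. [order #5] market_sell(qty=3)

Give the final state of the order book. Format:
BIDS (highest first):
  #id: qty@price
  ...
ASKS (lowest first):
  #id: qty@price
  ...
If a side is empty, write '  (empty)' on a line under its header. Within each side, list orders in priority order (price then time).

Answer: BIDS (highest first):
  (empty)
ASKS (lowest first):
  #1: 1@96
  #3: 4@105

Derivation:
After op 1 [order #1] limit_sell(price=96, qty=9): fills=none; bids=[-] asks=[#1:9@96]
After op 2 [order #2] market_sell(qty=2): fills=none; bids=[-] asks=[#1:9@96]
After op 3 [order #3] limit_sell(price=105, qty=4): fills=none; bids=[-] asks=[#1:9@96 #3:4@105]
After op 4 [order #4] limit_buy(price=97, qty=8): fills=#4x#1:8@96; bids=[-] asks=[#1:1@96 #3:4@105]
After op 5 [order #5] market_sell(qty=3): fills=none; bids=[-] asks=[#1:1@96 #3:4@105]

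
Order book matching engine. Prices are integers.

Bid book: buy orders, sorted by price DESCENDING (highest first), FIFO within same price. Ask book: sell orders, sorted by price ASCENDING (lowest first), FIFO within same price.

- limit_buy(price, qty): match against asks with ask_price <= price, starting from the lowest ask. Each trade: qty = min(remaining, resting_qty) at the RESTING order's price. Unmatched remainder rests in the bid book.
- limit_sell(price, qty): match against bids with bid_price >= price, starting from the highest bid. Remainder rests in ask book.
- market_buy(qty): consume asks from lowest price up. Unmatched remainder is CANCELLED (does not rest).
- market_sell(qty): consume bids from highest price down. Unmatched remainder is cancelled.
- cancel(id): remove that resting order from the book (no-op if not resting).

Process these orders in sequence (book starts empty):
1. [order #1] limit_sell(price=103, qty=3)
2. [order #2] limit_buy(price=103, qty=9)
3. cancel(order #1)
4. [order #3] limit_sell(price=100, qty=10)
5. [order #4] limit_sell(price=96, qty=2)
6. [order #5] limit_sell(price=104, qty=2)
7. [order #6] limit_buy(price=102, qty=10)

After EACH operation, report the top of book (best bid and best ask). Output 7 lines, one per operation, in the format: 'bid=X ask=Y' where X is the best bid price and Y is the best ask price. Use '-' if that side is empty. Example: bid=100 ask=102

After op 1 [order #1] limit_sell(price=103, qty=3): fills=none; bids=[-] asks=[#1:3@103]
After op 2 [order #2] limit_buy(price=103, qty=9): fills=#2x#1:3@103; bids=[#2:6@103] asks=[-]
After op 3 cancel(order #1): fills=none; bids=[#2:6@103] asks=[-]
After op 4 [order #3] limit_sell(price=100, qty=10): fills=#2x#3:6@103; bids=[-] asks=[#3:4@100]
After op 5 [order #4] limit_sell(price=96, qty=2): fills=none; bids=[-] asks=[#4:2@96 #3:4@100]
After op 6 [order #5] limit_sell(price=104, qty=2): fills=none; bids=[-] asks=[#4:2@96 #3:4@100 #5:2@104]
After op 7 [order #6] limit_buy(price=102, qty=10): fills=#6x#4:2@96 #6x#3:4@100; bids=[#6:4@102] asks=[#5:2@104]

Answer: bid=- ask=103
bid=103 ask=-
bid=103 ask=-
bid=- ask=100
bid=- ask=96
bid=- ask=96
bid=102 ask=104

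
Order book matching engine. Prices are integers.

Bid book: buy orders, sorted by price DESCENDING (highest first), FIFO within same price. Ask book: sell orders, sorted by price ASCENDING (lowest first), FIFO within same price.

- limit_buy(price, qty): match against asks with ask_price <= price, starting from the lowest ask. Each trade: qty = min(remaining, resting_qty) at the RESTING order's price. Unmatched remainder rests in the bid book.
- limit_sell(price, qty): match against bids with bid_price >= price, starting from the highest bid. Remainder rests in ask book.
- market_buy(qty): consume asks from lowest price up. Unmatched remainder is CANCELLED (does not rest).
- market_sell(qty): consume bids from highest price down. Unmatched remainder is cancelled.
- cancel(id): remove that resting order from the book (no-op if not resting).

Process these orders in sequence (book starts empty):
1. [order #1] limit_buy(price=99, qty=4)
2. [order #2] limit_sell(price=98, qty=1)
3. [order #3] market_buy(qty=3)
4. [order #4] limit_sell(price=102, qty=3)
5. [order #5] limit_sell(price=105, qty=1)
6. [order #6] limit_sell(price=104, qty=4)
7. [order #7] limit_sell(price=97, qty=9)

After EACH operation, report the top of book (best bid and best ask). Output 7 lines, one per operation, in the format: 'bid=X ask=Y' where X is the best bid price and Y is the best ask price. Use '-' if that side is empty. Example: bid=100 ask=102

After op 1 [order #1] limit_buy(price=99, qty=4): fills=none; bids=[#1:4@99] asks=[-]
After op 2 [order #2] limit_sell(price=98, qty=1): fills=#1x#2:1@99; bids=[#1:3@99] asks=[-]
After op 3 [order #3] market_buy(qty=3): fills=none; bids=[#1:3@99] asks=[-]
After op 4 [order #4] limit_sell(price=102, qty=3): fills=none; bids=[#1:3@99] asks=[#4:3@102]
After op 5 [order #5] limit_sell(price=105, qty=1): fills=none; bids=[#1:3@99] asks=[#4:3@102 #5:1@105]
After op 6 [order #6] limit_sell(price=104, qty=4): fills=none; bids=[#1:3@99] asks=[#4:3@102 #6:4@104 #5:1@105]
After op 7 [order #7] limit_sell(price=97, qty=9): fills=#1x#7:3@99; bids=[-] asks=[#7:6@97 #4:3@102 #6:4@104 #5:1@105]

Answer: bid=99 ask=-
bid=99 ask=-
bid=99 ask=-
bid=99 ask=102
bid=99 ask=102
bid=99 ask=102
bid=- ask=97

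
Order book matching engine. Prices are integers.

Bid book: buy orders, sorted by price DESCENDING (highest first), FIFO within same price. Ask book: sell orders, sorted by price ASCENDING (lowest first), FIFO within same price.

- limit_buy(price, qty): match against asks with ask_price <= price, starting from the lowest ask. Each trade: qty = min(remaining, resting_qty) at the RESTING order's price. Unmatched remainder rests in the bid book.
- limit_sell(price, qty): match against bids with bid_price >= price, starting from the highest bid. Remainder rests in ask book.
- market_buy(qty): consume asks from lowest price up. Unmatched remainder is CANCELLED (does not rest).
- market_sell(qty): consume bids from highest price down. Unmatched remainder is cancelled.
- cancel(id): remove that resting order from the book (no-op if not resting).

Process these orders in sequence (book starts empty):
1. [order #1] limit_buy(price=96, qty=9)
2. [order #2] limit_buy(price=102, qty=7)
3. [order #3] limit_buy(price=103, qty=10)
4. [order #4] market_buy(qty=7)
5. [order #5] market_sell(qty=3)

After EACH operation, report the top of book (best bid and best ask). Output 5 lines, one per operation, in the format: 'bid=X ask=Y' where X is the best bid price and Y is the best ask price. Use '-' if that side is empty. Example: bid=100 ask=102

After op 1 [order #1] limit_buy(price=96, qty=9): fills=none; bids=[#1:9@96] asks=[-]
After op 2 [order #2] limit_buy(price=102, qty=7): fills=none; bids=[#2:7@102 #1:9@96] asks=[-]
After op 3 [order #3] limit_buy(price=103, qty=10): fills=none; bids=[#3:10@103 #2:7@102 #1:9@96] asks=[-]
After op 4 [order #4] market_buy(qty=7): fills=none; bids=[#3:10@103 #2:7@102 #1:9@96] asks=[-]
After op 5 [order #5] market_sell(qty=3): fills=#3x#5:3@103; bids=[#3:7@103 #2:7@102 #1:9@96] asks=[-]

Answer: bid=96 ask=-
bid=102 ask=-
bid=103 ask=-
bid=103 ask=-
bid=103 ask=-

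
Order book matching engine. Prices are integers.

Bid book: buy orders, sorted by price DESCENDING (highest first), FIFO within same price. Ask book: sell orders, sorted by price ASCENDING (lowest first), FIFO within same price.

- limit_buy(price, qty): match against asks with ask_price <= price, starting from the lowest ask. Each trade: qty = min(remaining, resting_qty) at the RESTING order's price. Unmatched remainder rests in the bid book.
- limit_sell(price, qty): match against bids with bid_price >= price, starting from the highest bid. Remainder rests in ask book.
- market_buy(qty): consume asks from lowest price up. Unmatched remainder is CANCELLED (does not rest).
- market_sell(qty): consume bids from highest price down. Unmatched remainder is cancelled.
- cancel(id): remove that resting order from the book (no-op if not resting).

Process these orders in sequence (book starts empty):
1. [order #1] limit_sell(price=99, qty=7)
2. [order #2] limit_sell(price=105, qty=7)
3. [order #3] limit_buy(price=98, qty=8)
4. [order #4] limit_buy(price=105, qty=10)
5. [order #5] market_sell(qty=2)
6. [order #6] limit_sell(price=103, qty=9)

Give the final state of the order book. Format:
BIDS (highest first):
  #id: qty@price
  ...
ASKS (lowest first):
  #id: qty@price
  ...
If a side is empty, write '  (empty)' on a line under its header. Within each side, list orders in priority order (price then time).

Answer: BIDS (highest first):
  #3: 6@98
ASKS (lowest first):
  #6: 9@103
  #2: 4@105

Derivation:
After op 1 [order #1] limit_sell(price=99, qty=7): fills=none; bids=[-] asks=[#1:7@99]
After op 2 [order #2] limit_sell(price=105, qty=7): fills=none; bids=[-] asks=[#1:7@99 #2:7@105]
After op 3 [order #3] limit_buy(price=98, qty=8): fills=none; bids=[#3:8@98] asks=[#1:7@99 #2:7@105]
After op 4 [order #4] limit_buy(price=105, qty=10): fills=#4x#1:7@99 #4x#2:3@105; bids=[#3:8@98] asks=[#2:4@105]
After op 5 [order #5] market_sell(qty=2): fills=#3x#5:2@98; bids=[#3:6@98] asks=[#2:4@105]
After op 6 [order #6] limit_sell(price=103, qty=9): fills=none; bids=[#3:6@98] asks=[#6:9@103 #2:4@105]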